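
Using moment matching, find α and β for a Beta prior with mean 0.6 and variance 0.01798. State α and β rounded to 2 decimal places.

By moment matching, α+β = μ(1−μ)/σ² − 1 = (0.6·0.4)/0.01798 − 1 = 13.3482 − 1 = 12.3482.
Since α/(α+β) = μ, α = 0.6·12.3482 = 7.41 and β = 0.4·12.3482 = 4.94.

α = 7.41, β = 4.94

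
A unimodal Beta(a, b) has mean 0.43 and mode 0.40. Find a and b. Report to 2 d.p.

a = 2.87, b = 3.80

With s = a+b: μ = a/s and mode = (a−1)/(s−2). Eliminating a = μs,
μs − 1 = m(s−2) ⇒ s(μ−m) = 1−2m ⇒ s = 0.20/0.03 = 6.6667.
So a = μs = 2.87, b = (1−μ)s = 3.80.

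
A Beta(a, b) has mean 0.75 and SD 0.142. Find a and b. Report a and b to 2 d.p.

a = 6.22, b = 2.07

σ² = 0.142² = 0.020164.
With s = a+b, Var = μ(1−μ)/(s+1), so s+1 = (0.75×0.25)/0.020164 = 9.2988 and s = 8.2988.
a = μs = 6.22, b = (1−μ)s = 2.07.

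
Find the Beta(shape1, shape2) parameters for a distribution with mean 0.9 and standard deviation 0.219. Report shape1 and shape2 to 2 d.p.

First σ² = 0.047961. Setting shape1 = μn, shape2 = (1−μ)n with n = shape1+shape2,
μ(1−μ)/(n+1) = 0.047961 ⇒ n+1 = 0.09/0.047961 = 1.8765 ⇒ n = 0.8765.
Hence shape1 = 0.9×0.8765 = 0.79, shape2 = 0.1×0.8765 = 0.09.

shape1 = 0.79, shape2 = 0.09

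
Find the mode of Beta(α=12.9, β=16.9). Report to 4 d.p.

With α,β > 1, mode = (α−1)/(α+β−2) = 11.9/27.8 = 0.4281.

0.4281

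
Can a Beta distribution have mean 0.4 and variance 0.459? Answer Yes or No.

No

For any Beta, Var(X) < E[X]·(1−E[X]).
Here μ(1−μ) = 0.4×0.6 = 0.24, and 0.459 ≥ 0.24.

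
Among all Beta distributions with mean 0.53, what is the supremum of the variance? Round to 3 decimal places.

0.249

For fixed mean μ the Beta variance is μ(1−μ)/(α+β+1), increasing as α+β decreases.
Its least upper bound (not attained) is μ(1−μ) = 0.53·0.47 = 0.249.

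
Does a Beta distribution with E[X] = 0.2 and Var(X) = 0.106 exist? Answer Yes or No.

The Beta variance bound is σ² < μ(1−μ).
Here μ(1−μ) = 0.2×0.8 = 0.16, and 0.106 < 0.16.

Yes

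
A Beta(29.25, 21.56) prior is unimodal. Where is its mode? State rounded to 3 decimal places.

With α,β > 1, mode = (α−1)/(α+β−2) = 28.25/48.81 = 0.579.

0.579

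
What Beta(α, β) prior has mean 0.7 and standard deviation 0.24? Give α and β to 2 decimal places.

First σ² = 0.0576. Setting α = μn, β = (1−μ)n with n = α+β,
μ(1−μ)/(n+1) = 0.0576 ⇒ n+1 = 0.21/0.0576 = 3.6458 ⇒ n = 2.6458.
Hence α = 0.7×2.6458 = 1.85, β = 0.3×2.6458 = 0.79.

α = 1.85, β = 0.79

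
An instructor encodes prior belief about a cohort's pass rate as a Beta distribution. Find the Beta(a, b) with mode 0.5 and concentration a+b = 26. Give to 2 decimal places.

Mode = (a−1)/(κ−2) with κ = a+b, so a−1 = 0.5·24 = 12.00.
a = 13.00; b = κ − a = 13.00.

a = 13.00, b = 13.00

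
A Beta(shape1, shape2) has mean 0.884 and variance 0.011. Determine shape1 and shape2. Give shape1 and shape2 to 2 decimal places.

shape1 = 7.36, shape2 = 0.97

Write ν = shape1+shape2; then shape1 = μν and Var = μ(1−μ)/(ν+1).
ν = μ(1−μ)/Var − 1 = 0.102544/0.011 − 1 = 8.3222.
shape1 = 0.884·8.3222 = 7.36, shape2 = 0.116·8.3222 = 0.97.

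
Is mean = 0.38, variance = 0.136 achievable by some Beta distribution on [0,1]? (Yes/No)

The Beta variance bound is σ² < μ(1−μ).
Here μ(1−μ) = 0.38×0.62 = 0.2356, and 0.136 < 0.2356.

Yes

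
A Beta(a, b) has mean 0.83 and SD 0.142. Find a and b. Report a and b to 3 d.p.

a = 4.978, b = 1.020

Variance = 0.142² = 0.020164. The moment-matching identity a+b = μ(1−μ)/Var − 1 gives
a+b = 0.1411/0.020164 − 1 = 5.9976, so a = μ·5.9976 = 4.978 and b = (1−μ)·5.9976 = 1.020.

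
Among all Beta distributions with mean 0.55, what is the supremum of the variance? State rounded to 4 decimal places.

Var = μ(1−μ)/(α+β+1), which approaches μ(1−μ) as α+β → 0.
So the supremum is μ(1−μ) = 0.55×0.45 = 0.2475.

0.2475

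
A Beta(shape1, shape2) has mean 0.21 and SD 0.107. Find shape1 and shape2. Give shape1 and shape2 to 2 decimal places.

shape1 = 2.83, shape2 = 10.66

σ² = 0.107² = 0.011449.
With s = shape1+shape2, Var = μ(1−μ)/(s+1), so s+1 = (0.21×0.79)/0.011449 = 14.4903 and s = 13.4903.
shape1 = μs = 2.83, shape2 = (1−μ)s = 10.66.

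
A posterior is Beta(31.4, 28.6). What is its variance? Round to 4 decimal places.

μ = 31.4/60.0 = 0.523333; Var = μ(1−μ)/(α+β+1) = 0.2494556/61.0 = 0.0041.

0.0041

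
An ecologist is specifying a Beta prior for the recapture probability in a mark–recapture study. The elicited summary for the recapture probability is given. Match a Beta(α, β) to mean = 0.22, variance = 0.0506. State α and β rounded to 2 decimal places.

α = 0.53, β = 1.87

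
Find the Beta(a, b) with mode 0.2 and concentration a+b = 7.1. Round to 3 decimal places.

a = 2.020, b = 5.080

Since the density peak of Beta(a,b) is at (a−1)/(a+b−2),
a = 1 + 0.2(7.1−2) = 2.020 and b = 7.1 − 2.020 = 5.080.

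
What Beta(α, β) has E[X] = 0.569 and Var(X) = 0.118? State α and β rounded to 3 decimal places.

Write ν = α+β; then α = μν and Var = μ(1−μ)/(ν+1).
ν = μ(1−μ)/Var − 1 = 0.245239/0.118 − 1 = 1.0783.
α = 0.569·1.0783 = 0.614, β = 0.431·1.0783 = 0.465.

α = 0.614, β = 0.465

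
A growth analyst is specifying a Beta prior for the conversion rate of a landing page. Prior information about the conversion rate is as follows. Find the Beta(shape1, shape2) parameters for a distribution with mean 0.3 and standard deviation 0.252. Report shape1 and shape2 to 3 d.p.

shape1 = 0.692, shape2 = 1.615

First σ² = 0.063504. Setting shape1 = μn, shape2 = (1−μ)n with n = shape1+shape2,
μ(1−μ)/(n+1) = 0.063504 ⇒ n+1 = 0.21/0.063504 = 3.3069 ⇒ n = 2.3069.
Hence shape1 = 0.3×2.3069 = 0.692, shape2 = 0.7×2.3069 = 1.615.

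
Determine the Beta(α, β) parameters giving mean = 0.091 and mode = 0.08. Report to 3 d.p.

With s = α+β: μ = α/s and mode = (α−1)/(s−2). Eliminating α = μs,
μs − 1 = m(s−2) ⇒ s(μ−m) = 1−2m ⇒ s = 0.84/0.011 = 76.3636.
So α = μs = 6.949, β = (1−μ)s = 69.415.

α = 6.949, β = 69.415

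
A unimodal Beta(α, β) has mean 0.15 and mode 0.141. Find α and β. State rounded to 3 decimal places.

α = 11.967, β = 67.811

Let s = α+β. Mean gives α = μs = 0.15s; mode gives (α−1)/(s−2) = 0.141.
Substituting: 0.15s − 1 = 0.141(s−2) = 0.141s − 0.282, so 0.009s = 0.718 and s = 79.7778.
Then α = 0.15×79.7778 = 11.967 and β = s−α = 67.811.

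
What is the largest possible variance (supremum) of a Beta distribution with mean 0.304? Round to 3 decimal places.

0.212

Var = μ(1−μ)/(α+β+1), which approaches μ(1−μ) as α+β → 0.
So the supremum is μ(1−μ) = 0.304×0.696 = 0.212.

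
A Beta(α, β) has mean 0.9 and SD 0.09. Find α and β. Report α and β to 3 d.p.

σ² = 0.09² = 0.0081.
With s = α+β, Var = μ(1−μ)/(s+1), so s+1 = (0.9×0.1)/0.0081 = 11.1111 and s = 10.1111.
α = μs = 9.100, β = (1−μ)s = 1.011.

α = 9.100, β = 1.011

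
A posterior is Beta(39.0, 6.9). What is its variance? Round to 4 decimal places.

α+β = 45.9 and αβ = 269.10, so Var = αβ/[(α+β)²(α+β+1)] = 269.10/98809.389 = 0.0027.

0.0027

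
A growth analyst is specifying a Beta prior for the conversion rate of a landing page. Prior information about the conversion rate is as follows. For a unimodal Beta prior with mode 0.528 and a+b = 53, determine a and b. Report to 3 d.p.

Since the density peak of Beta(a,b) is at (a−1)/(a+b−2),
a = 1 + 0.528(53−2) = 27.928 and b = 53 − 27.928 = 25.072.

a = 27.928, b = 25.072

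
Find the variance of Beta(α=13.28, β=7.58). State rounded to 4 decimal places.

0.0106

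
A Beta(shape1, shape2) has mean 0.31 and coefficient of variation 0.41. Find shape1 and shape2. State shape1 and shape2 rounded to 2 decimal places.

σ = CV·μ = 0.41×0.31 = 0.12710, so σ² = 0.016154.
s+1 = μ(1−μ)/σ² = 0.2139/0.016154 = 13.2410, so s = shape1+shape2 = 12.2410.
shape1 = μs = 3.79, shape2 = (1−μ)s = 8.45.

shape1 = 3.79, shape2 = 8.45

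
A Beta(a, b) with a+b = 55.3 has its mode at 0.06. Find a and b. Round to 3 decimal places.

Since the density peak of Beta(a,b) is at (a−1)/(a+b−2),
a = 1 + 0.06(55.3−2) = 4.198 and b = 55.3 − 4.198 = 51.102.

a = 4.198, b = 51.102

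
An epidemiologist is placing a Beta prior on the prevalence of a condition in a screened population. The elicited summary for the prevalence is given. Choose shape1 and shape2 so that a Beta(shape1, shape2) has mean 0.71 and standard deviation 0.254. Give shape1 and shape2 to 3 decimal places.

shape1 = 1.556, shape2 = 0.636

First σ² = 0.064516. Setting shape1 = μn, shape2 = (1−μ)n with n = shape1+shape2,
μ(1−μ)/(n+1) = 0.064516 ⇒ n+1 = 0.2059/0.064516 = 3.1915 ⇒ n = 2.1915.
Hence shape1 = 0.71×2.1915 = 1.556, shape2 = 0.29×2.1915 = 0.636.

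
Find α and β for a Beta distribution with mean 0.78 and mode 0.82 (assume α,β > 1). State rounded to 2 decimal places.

α = 12.48, β = 3.52

Let s = α+β. Mean gives α = μs = 0.78s; mode gives (α−1)/(s−2) = 0.82.
Substituting: 0.78s − 1 = 0.82(s−2) = 0.82s − 1.64, so -0.04s = -0.64 and s = 16.0000.
Then α = 0.78×16.0000 = 12.48 and β = s−α = 3.52.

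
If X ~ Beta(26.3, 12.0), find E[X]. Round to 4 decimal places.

E[X] = α/(α+β) = 26.3/38.3 = 0.6867.

0.6867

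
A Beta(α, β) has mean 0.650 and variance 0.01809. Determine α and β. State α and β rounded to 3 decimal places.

α = 7.524, β = 4.052

By moment matching, α+β = μ(1−μ)/σ² − 1 = (0.650·0.350)/0.01809 − 1 = 12.5760 − 1 = 11.5760.
Since α/(α+β) = μ, α = 0.650·11.5760 = 7.524 and β = 0.350·11.5760 = 4.052.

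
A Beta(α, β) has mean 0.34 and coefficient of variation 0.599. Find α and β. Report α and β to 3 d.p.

α = 1.499, β = 2.911

σ = CV·μ = 0.599×0.34 = 0.20366, so σ² = 0.041477.
s+1 = μ(1−μ)/σ² = 0.2244/0.041477 = 5.4102, so s = α+β = 4.4102.
α = μs = 1.499, β = (1−μ)s = 2.911.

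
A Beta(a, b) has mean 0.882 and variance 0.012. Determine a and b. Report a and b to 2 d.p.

a = 6.77, b = 0.91

Let s = a+b. The Beta variance is μ(1−μ)/(s+1).
So s+1 = μ(1−μ)/σ² = (0.882×0.118)/0.012 = 0.104076/0.012 = 8.6730, giving s = 7.6730.
Then a = μs = 0.882×7.6730 = 6.77 and b = (1−μ)s = 0.118×7.6730 = 0.91.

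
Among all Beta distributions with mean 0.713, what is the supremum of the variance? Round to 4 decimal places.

Var = μ(1−μ)/(α+β+1), which approaches μ(1−μ) as α+β → 0.
So the supremum is μ(1−μ) = 0.713×0.287 = 0.2046.

0.2046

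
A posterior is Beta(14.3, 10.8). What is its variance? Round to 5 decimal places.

0.00939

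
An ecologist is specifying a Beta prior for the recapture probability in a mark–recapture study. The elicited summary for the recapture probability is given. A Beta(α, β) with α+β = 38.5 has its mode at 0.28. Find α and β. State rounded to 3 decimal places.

α = 11.220, β = 27.280

For α,β>1 the mode is (α−1)/(α+β−2), so α = mode·(κ−2)+1 = 0.28×36.5+1 = 11.220.
And β = (1−mode)·(κ−2)+1 = 0.72×36.5+1 = 27.280.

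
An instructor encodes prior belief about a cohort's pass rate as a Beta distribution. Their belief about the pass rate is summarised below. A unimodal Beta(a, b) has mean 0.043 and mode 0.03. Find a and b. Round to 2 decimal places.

With s = a+b: μ = a/s and mode = (a−1)/(s−2). Eliminating a = μs,
μs − 1 = m(s−2) ⇒ s(μ−m) = 1−2m ⇒ s = 0.94/0.013 = 72.3077.
So a = μs = 3.11, b = (1−μ)s = 69.20.

a = 3.11, b = 69.20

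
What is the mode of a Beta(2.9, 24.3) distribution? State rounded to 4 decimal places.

With α,β > 1, mode = (α−1)/(α+β−2) = 1.9/25.2 = 0.0754.

0.0754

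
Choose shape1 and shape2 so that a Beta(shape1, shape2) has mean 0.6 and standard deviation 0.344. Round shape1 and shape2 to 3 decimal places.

Variance = 0.344² = 0.118336. The moment-matching identity shape1+shape2 = μ(1−μ)/Var − 1 gives
shape1+shape2 = 0.24/0.118336 − 1 = 1.0281, so shape1 = μ·1.0281 = 0.617 and shape2 = (1−μ)·1.0281 = 0.411.

shape1 = 0.617, shape2 = 0.411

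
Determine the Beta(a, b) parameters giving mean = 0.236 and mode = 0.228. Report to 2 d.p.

With s = a+b: μ = a/s and mode = (a−1)/(s−2). Eliminating a = μs,
μs − 1 = m(s−2) ⇒ s(μ−m) = 1−2m ⇒ s = 0.544/0.008 = 68.0000.
So a = μs = 16.05, b = (1−μ)s = 51.95.

a = 16.05, b = 51.95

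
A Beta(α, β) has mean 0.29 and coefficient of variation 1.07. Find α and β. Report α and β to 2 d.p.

α = 0.33, β = 0.81

Var = (CV·μ)² = (1.07×0.29)² = 0.096286.
α+β = μ(1−μ)/Var − 1 = 0.2059/0.096286 − 1 = 1.1384.
Thus α = 0.29·1.1384 = 0.33 and β = 0.71·1.1384 = 0.81.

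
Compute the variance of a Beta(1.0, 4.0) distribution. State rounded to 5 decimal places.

Var = αβ/[(α+β)²(α+β+1)] = (1.0×4.0)/(5.0²×6.0) = 4.00/150.000 = 0.02667.

0.02667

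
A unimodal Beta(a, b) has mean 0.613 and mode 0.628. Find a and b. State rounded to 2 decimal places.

With s = a+b: μ = a/s and mode = (a−1)/(s−2). Eliminating a = μs,
μs − 1 = m(s−2) ⇒ s(μ−m) = 1−2m ⇒ s = -0.256/-0.015 = 17.0667.
So a = μs = 10.46, b = (1−μ)s = 6.60.

a = 10.46, b = 6.60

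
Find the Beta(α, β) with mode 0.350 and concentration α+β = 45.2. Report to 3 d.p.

α = 16.120, β = 29.080

For α,β>1 the mode is (α−1)/(α+β−2), so α = mode·(κ−2)+1 = 0.350×43.2+1 = 16.120.
And β = (1−mode)·(κ−2)+1 = 0.650×43.2+1 = 29.080.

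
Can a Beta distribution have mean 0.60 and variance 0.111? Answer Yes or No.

For any Beta, Var(X) < E[X]·(1−E[X]).
Here μ(1−μ) = 0.60×0.40 = 0.2400, and 0.111 < 0.2400.

Yes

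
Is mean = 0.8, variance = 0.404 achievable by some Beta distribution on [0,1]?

A Beta with mean μ has variance μ(1−μ)/(α+β+1) < μ(1−μ).
Here μ(1−μ) = 0.8×0.2 = 0.16, and 0.404 ≥ 0.16.

No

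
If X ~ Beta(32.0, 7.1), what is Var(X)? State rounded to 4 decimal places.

α+β = 39.1 and αβ = 227.20, so Var = αβ/[(α+β)²(α+β+1)] = 227.20/61305.281 = 0.0037.

0.0037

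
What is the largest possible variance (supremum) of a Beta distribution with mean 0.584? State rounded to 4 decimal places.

Var = μ(1−μ)/(α+β+1), which approaches μ(1−μ) as α+β → 0.
So the supremum is μ(1−μ) = 0.584×0.416 = 0.2429.

0.2429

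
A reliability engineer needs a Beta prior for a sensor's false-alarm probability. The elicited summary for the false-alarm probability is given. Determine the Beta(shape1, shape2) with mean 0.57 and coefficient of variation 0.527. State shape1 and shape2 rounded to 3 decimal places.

shape1 = 0.978, shape2 = 0.738

σ = CV·μ = 0.527×0.57 = 0.30039, so σ² = 0.090234.
s+1 = μ(1−μ)/σ² = 0.2451/0.090234 = 2.7163, so s = shape1+shape2 = 1.7163.
shape1 = μs = 0.978, shape2 = (1−μ)s = 0.738.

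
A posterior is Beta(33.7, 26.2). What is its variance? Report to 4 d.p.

Var = αβ/[(α+β)²(α+β+1)] = (33.7×26.2)/(59.9²×60.9) = 882.94/218509.809 = 0.0040.

0.0040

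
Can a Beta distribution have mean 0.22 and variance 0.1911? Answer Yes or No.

For any Beta, Var(X) < E[X]·(1−E[X]).
Here μ(1−μ) = 0.22×0.78 = 0.1716, and 0.1911 ≥ 0.1716.

No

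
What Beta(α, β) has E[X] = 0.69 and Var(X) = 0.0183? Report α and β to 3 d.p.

α = 7.375, β = 3.313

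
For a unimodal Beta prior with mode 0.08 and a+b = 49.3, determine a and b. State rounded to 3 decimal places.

Mode = (a−1)/(κ−2) with κ = a+b, so a−1 = 0.08·47.3 = 3.784.
a = 4.784; b = κ − a = 44.516.

a = 4.784, b = 44.516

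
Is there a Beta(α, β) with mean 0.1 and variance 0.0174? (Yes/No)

For any Beta, Var(X) < E[X]·(1−E[X]).
Here μ(1−μ) = 0.1×0.9 = 0.09, and 0.0174 < 0.09.

Yes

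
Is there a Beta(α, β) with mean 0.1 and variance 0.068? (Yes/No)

Yes

The Beta variance bound is σ² < μ(1−μ).
Here μ(1−μ) = 0.1×0.9 = 0.09, and 0.068 < 0.09.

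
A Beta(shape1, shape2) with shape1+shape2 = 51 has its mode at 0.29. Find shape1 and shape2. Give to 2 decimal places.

shape1 = 15.21, shape2 = 35.79

Mode = (shape1−1)/(κ−2) with κ = shape1+shape2, so shape1−1 = 0.29·49 = 14.21.
shape1 = 15.21; shape2 = κ − shape1 = 35.79.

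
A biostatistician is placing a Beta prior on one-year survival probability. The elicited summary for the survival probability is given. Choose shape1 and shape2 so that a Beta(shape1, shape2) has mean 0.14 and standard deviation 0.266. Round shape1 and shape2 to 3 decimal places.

σ² = 0.266² = 0.070756.
With s = shape1+shape2, Var = μ(1−μ)/(s+1), so s+1 = (0.14×0.86)/0.070756 = 1.7016 and s = 0.7016.
shape1 = μs = 0.098, shape2 = (1−μ)s = 0.603.

shape1 = 0.098, shape2 = 0.603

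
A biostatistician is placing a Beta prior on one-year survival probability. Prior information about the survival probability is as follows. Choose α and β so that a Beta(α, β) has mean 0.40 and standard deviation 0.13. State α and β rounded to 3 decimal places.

α = 5.280, β = 7.921

First σ² = 0.0169. Setting α = μn, β = (1−μ)n with n = α+β,
μ(1−μ)/(n+1) = 0.0169 ⇒ n+1 = 0.2400/0.0169 = 14.2012 ⇒ n = 13.2012.
Hence α = 0.40×13.2012 = 5.280, β = 0.60×13.2012 = 7.921.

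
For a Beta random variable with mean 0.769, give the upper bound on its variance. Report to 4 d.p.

For fixed mean μ the Beta variance is μ(1−μ)/(α+β+1), increasing as α+β decreases.
Its least upper bound (not attained) is μ(1−μ) = 0.769·0.231 = 0.1776.

0.1776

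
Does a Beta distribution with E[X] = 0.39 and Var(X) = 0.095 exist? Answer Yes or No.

Yes

A Beta with mean μ has variance μ(1−μ)/(α+β+1) < μ(1−μ).
Here μ(1−μ) = 0.39×0.61 = 0.2379, and 0.095 < 0.2379.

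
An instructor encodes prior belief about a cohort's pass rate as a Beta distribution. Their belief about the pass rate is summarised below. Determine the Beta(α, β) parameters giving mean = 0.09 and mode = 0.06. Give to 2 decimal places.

With s = α+β: μ = α/s and mode = (α−1)/(s−2). Eliminating α = μs,
μs − 1 = m(s−2) ⇒ s(μ−m) = 1−2m ⇒ s = 0.88/0.03 = 29.3333.
So α = μs = 2.64, β = (1−μ)s = 26.69.

α = 2.64, β = 26.69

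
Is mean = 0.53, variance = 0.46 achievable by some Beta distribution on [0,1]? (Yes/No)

No

For any Beta, Var(X) < E[X]·(1−E[X]).
Here μ(1−μ) = 0.53×0.47 = 0.2491, and 0.46 ≥ 0.2491.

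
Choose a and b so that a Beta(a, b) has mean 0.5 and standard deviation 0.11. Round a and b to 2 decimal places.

Variance = 0.11² = 0.0121. The moment-matching identity a+b = μ(1−μ)/Var − 1 gives
a+b = 0.25/0.0121 − 1 = 19.6612, so a = μ·19.6612 = 9.83 and b = (1−μ)·19.6612 = 9.83.

a = 9.83, b = 9.83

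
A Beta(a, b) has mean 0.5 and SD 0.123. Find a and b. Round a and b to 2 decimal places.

a = 7.76, b = 7.76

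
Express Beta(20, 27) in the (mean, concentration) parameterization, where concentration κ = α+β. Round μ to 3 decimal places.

κ = α+β = 20+27 = 47; μ = α/κ = 20/47 = 0.426.

μ = 0.426, κ = 47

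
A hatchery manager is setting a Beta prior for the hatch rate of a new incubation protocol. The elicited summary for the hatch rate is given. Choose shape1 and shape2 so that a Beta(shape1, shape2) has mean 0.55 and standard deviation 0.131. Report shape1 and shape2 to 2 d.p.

shape1 = 7.38, shape2 = 6.04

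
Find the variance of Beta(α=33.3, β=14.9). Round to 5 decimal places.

Var = αβ/[(α+β)²(α+β+1)] = (33.3×14.9)/(48.2²×49.2) = 496.17/114303.408 = 0.00434.

0.00434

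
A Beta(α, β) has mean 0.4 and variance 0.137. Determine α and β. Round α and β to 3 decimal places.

Write ν = α+β; then α = μν and Var = μ(1−μ)/(ν+1).
ν = μ(1−μ)/Var − 1 = 0.24/0.137 − 1 = 0.7518.
α = 0.4·0.7518 = 0.301, β = 0.6·0.7518 = 0.451.

α = 0.301, β = 0.451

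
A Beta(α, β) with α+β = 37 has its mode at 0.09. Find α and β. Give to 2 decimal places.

α = 4.15, β = 32.85

For α,β>1 the mode is (α−1)/(α+β−2), so α = mode·(κ−2)+1 = 0.09×35+1 = 4.15.
And β = (1−mode)·(κ−2)+1 = 0.91×35+1 = 32.85.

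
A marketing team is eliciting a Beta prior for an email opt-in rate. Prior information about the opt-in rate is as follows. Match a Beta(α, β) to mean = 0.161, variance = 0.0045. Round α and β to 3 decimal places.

α = 4.672, β = 24.346

Write ν = α+β; then α = μν and Var = μ(1−μ)/(ν+1).
ν = μ(1−μ)/Var − 1 = 0.135079/0.0045 − 1 = 29.0176.
α = 0.161·29.0176 = 4.672, β = 0.839·29.0176 = 24.346.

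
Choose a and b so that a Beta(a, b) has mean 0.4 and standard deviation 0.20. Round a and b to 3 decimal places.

First σ² = 0.0400. Setting a = μn, b = (1−μ)n with n = a+b,
μ(1−μ)/(n+1) = 0.0400 ⇒ n+1 = 0.24/0.0400 = 6.0000 ⇒ n = 5.0000.
Hence a = 0.4×5.0000 = 2.000, b = 0.6×5.0000 = 3.000.

a = 2.000, b = 3.000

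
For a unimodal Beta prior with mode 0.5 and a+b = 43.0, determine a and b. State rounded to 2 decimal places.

a = 21.50, b = 21.50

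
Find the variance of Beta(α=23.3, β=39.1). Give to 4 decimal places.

0.0037

μ = 23.3/62.4 = 0.373397; Var = μ(1−μ)/(α+β+1) = 0.2339718/63.4 = 0.0037.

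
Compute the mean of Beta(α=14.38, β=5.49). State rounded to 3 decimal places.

The Beta mean is α/(α+β) = 14.38/(14.38+5.49) = 0.724.

0.724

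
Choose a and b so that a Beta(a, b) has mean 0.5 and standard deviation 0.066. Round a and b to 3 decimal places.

a = 28.196, b = 28.196

σ² = 0.066² = 0.004356.
With s = a+b, Var = μ(1−μ)/(s+1), so s+1 = (0.5×0.5)/0.004356 = 57.3921 and s = 56.3921.
a = μs = 28.196, b = (1−μ)s = 28.196.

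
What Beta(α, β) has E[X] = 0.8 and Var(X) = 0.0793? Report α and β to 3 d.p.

By moment matching, α+β = μ(1−μ)/σ² − 1 = (0.8·0.2)/0.0793 − 1 = 2.0177 − 1 = 1.0177.
Since α/(α+β) = μ, α = 0.8·1.0177 = 0.814 and β = 0.2·1.0177 = 0.204.

α = 0.814, β = 0.204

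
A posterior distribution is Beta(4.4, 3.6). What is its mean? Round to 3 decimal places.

0.550

E[X] = α/(α+β) = 4.4/8.0 = 0.550.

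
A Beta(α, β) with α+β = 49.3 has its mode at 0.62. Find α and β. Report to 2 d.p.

Mode = (α−1)/(κ−2) with κ = α+β, so α−1 = 0.62·47.3 = 29.33.
α = 30.33; β = κ − α = 18.97.

α = 30.33, β = 18.97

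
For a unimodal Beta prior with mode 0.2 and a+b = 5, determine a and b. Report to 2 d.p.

a = 1.60, b = 3.40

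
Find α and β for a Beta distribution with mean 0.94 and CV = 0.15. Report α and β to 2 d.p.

α = 1.73, β = 0.11

σ = CV·μ = 0.15×0.94 = 0.14100, so σ² = 0.019881.
s+1 = μ(1−μ)/σ² = 0.0564/0.019881 = 2.8369, so s = α+β = 1.8369.
α = μs = 1.73, β = (1−μ)s = 0.11.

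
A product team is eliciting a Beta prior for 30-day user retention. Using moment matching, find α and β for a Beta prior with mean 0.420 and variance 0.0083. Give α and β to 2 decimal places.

α = 11.91, β = 16.44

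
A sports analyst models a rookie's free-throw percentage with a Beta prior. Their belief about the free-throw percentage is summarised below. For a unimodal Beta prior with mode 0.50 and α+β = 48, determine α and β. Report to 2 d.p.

α = 24.00, β = 24.00

Since the density peak of Beta(α,β) is at (α−1)/(α+β−2),
α = 1 + 0.50(48−2) = 24.00 and β = 48 − 24.00 = 24.00.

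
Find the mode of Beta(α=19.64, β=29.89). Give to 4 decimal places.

The density x^(α−1)(1−x)^(β−1) is maximised at (α−1)/(α+β−2) = 18.64/47.53 = 0.3922.

0.3922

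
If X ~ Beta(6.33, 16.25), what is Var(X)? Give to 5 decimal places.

0.00856

μ = 6.33/22.58 = 0.280337; Var = μ(1−μ)/(α+β+1) = 0.2017480/23.58 = 0.00856.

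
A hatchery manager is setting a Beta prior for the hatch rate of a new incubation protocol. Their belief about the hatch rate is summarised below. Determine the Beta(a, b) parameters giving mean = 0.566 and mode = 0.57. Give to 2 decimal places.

With s = a+b: μ = a/s and mode = (a−1)/(s−2). Eliminating a = μs,
μs − 1 = m(s−2) ⇒ s(μ−m) = 1−2m ⇒ s = -0.14/-0.004 = 35.0000.
So a = μs = 19.81, b = (1−μ)s = 15.19.

a = 19.81, b = 15.19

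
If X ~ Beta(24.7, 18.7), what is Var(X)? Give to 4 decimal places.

Var = αβ/[(α+β)²(α+β+1)] = (24.7×18.7)/(43.4²×44.4) = 461.89/83630.064 = 0.0055.

0.0055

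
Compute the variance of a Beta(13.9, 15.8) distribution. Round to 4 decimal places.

μ = 13.9/29.7 = 0.468013; Var = μ(1−μ)/(α+β+1) = 0.2489769/30.7 = 0.0081.

0.0081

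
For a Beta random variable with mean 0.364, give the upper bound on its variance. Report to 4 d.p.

0.2315

Var = μ(1−μ)/(α+β+1), which approaches μ(1−μ) as α+β → 0.
So the supremum is μ(1−μ) = 0.364×0.636 = 0.2315.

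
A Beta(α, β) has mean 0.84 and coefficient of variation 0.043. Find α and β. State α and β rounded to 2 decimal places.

α = 85.69, β = 16.32

σ = CV·μ = 0.043×0.84 = 0.03612, so σ² = 0.001305.
s+1 = μ(1−μ)/σ² = 0.1344/0.001305 = 103.0158, so s = α+β = 102.0158.
α = μs = 85.69, β = (1−μ)s = 16.32.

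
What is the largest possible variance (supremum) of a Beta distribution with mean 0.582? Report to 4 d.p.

0.2433

Var = μ(1−μ)/(α+β+1), which approaches μ(1−μ) as α+β → 0.
So the supremum is μ(1−μ) = 0.582×0.418 = 0.2433.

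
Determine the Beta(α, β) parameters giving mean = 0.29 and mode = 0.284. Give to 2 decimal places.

α = 20.88, β = 51.12

Let s = α+β. Mean gives α = μs = 0.29s; mode gives (α−1)/(s−2) = 0.284.
Substituting: 0.29s − 1 = 0.284(s−2) = 0.284s − 0.568, so 0.006s = 0.432 and s = 72.0000.
Then α = 0.29×72.0000 = 20.88 and β = s−α = 51.12.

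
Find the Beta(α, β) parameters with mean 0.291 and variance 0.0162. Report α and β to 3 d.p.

Write ν = α+β; then α = μν and Var = μ(1−μ)/(ν+1).
ν = μ(1−μ)/Var − 1 = 0.206319/0.0162 − 1 = 11.7357.
α = 0.291·11.7357 = 3.415, β = 0.709·11.7357 = 8.321.

α = 3.415, β = 8.321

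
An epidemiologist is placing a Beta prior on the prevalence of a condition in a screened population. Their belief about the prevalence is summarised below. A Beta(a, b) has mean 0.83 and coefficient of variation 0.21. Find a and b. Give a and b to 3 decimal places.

σ = CV·μ = 0.21×0.83 = 0.17430, so σ² = 0.030380.
s+1 = μ(1−μ)/σ² = 0.1411/0.030380 = 4.6444, so s = a+b = 3.6444.
a = μs = 3.025, b = (1−μ)s = 0.620.

a = 3.025, b = 0.620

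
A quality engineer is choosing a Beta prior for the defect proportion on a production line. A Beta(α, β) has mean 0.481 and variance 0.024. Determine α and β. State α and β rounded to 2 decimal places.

Write ν = α+β; then α = μν and Var = μ(1−μ)/(ν+1).
ν = μ(1−μ)/Var − 1 = 0.249639/0.024 − 1 = 9.4016.
α = 0.481·9.4016 = 4.52, β = 0.519·9.4016 = 4.88.

α = 4.52, β = 4.88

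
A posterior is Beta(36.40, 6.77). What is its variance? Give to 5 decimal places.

0.00299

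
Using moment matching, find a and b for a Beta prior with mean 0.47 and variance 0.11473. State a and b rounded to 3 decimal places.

Write ν = a+b; then a = μν and Var = μ(1−μ)/(ν+1).
ν = μ(1−μ)/Var − 1 = 0.2491/0.11473 − 1 = 1.1712.
a = 0.47·1.1712 = 0.550, b = 0.53·1.1712 = 0.621.

a = 0.550, b = 0.621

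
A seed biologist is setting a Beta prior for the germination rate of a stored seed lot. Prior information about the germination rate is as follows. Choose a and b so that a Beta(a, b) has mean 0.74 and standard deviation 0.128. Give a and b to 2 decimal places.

a = 7.95, b = 2.79

σ² = 0.128² = 0.016384.
With s = a+b, Var = μ(1−μ)/(s+1), so s+1 = (0.74×0.26)/0.016384 = 11.7432 and s = 10.7432.
a = μs = 7.95, b = (1−μ)s = 2.79.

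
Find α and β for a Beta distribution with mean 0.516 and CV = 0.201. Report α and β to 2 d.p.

σ = CV·μ = 0.201×0.516 = 0.10372, so σ² = 0.010757.
s+1 = μ(1−μ)/σ² = 0.249744/0.010757 = 23.2169, so s = α+β = 22.2169.
α = μs = 11.46, β = (1−μ)s = 10.75.

α = 11.46, β = 10.75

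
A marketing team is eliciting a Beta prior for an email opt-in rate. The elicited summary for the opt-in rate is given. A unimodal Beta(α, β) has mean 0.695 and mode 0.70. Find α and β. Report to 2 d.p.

α = 55.60, β = 24.40

With s = α+β: μ = α/s and mode = (α−1)/(s−2). Eliminating α = μs,
μs − 1 = m(s−2) ⇒ s(μ−m) = 1−2m ⇒ s = -0.40/-0.005 = 80.0000.
So α = μs = 55.60, β = (1−μ)s = 24.40.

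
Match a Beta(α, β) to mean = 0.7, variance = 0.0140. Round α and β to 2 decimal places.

α = 9.80, β = 4.20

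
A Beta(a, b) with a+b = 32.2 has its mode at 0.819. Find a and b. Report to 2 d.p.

a = 25.73, b = 6.47

Mode = (a−1)/(κ−2) with κ = a+b, so a−1 = 0.819·30.2 = 24.73.
a = 25.73; b = κ − a = 6.47.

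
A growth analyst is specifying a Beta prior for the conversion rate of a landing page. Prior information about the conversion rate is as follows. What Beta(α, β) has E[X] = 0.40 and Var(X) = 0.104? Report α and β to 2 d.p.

α = 0.52, β = 0.78

Write ν = α+β; then α = μν and Var = μ(1−μ)/(ν+1).
ν = μ(1−μ)/Var − 1 = 0.2400/0.104 − 1 = 1.3077.
α = 0.40·1.3077 = 0.52, β = 0.60·1.3077 = 0.78.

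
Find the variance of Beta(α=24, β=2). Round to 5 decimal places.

0.00263

μ = 24/26 = 0.923077; Var = μ(1−μ)/(α+β+1) = 0.0710059/27 = 0.00263.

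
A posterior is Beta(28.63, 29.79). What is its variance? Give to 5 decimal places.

0.00421

α+β = 58.42 and αβ = 852.8877, so Var = αβ/[(α+β)²(α+β+1)] = 852.8877/202794.304088 = 0.00421.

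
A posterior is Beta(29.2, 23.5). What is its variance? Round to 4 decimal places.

μ = 29.2/52.7 = 0.554080; Var = μ(1−μ)/(α+β+1) = 0.2470754/53.7 = 0.0046.

0.0046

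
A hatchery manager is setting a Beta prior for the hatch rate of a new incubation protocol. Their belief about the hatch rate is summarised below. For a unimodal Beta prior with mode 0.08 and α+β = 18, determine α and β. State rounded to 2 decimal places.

Mode = (α−1)/(κ−2) with κ = α+β, so α−1 = 0.08·16 = 1.28.
α = 2.28; β = κ − α = 15.72.

α = 2.28, β = 15.72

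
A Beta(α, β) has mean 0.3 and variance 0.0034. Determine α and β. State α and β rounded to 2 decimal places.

Write ν = α+β; then α = μν and Var = μ(1−μ)/(ν+1).
ν = μ(1−μ)/Var − 1 = 0.21/0.0034 − 1 = 60.7647.
α = 0.3·60.7647 = 18.23, β = 0.7·60.7647 = 42.54.

α = 18.23, β = 42.54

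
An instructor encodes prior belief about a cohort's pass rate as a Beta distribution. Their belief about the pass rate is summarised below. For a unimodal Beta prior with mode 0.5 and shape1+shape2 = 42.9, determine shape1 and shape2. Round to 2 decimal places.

shape1 = 21.45, shape2 = 21.45

For shape1,shape2>1 the mode is (shape1−1)/(shape1+shape2−2), so shape1 = mode·(κ−2)+1 = 0.5×40.9+1 = 21.45.
And shape2 = (1−mode)·(κ−2)+1 = 0.5×40.9+1 = 21.45.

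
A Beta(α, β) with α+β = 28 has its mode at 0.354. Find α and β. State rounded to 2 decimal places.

α = 10.20, β = 17.80

For α,β>1 the mode is (α−1)/(α+β−2), so α = mode·(κ−2)+1 = 0.354×26+1 = 10.20.
And β = (1−mode)·(κ−2)+1 = 0.646×26+1 = 17.80.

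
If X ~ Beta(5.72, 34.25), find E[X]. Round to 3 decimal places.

0.143

The Beta mean is α/(α+β) = 5.72/(5.72+34.25) = 0.143.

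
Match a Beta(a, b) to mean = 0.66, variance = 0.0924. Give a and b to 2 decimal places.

a = 0.94, b = 0.49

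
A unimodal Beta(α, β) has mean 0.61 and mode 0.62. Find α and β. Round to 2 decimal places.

α = 14.64, β = 9.36

Let s = α+β. Mean gives α = μs = 0.61s; mode gives (α−1)/(s−2) = 0.62.
Substituting: 0.61s − 1 = 0.62(s−2) = 0.62s − 1.24, so -0.01s = -0.24 and s = 24.0000.
Then α = 0.61×24.0000 = 14.64 and β = s−α = 9.36.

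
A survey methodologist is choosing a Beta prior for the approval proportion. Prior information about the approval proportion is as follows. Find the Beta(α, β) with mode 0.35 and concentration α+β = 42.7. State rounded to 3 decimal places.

α = 15.245, β = 27.455

Mode = (α−1)/(κ−2) with κ = α+β, so α−1 = 0.35·40.7 = 14.245.
α = 15.245; β = κ − α = 27.455.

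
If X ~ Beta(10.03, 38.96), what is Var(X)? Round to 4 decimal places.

0.0033

Var = αβ/[(α+β)²(α+β+1)] = (10.03×38.96)/(48.99²×49.99) = 390.7688/119977.004799 = 0.0033.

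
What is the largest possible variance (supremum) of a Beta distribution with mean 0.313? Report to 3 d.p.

For fixed mean μ the Beta variance is μ(1−μ)/(α+β+1), increasing as α+β decreases.
Its least upper bound (not attained) is μ(1−μ) = 0.313·0.687 = 0.215.

0.215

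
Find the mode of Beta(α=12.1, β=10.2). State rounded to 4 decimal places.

With α,β > 1, mode = (α−1)/(α+β−2) = 11.1/20.3 = 0.5468.

0.5468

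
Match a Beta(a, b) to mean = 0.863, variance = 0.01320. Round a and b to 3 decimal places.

Write ν = a+b; then a = μν and Var = μ(1−μ)/(ν+1).
ν = μ(1−μ)/Var − 1 = 0.118231/0.01320 − 1 = 7.9569.
a = 0.863·7.9569 = 6.867, b = 0.137·7.9569 = 1.090.

a = 6.867, b = 1.090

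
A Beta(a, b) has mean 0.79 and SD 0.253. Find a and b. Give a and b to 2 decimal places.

a = 1.26, b = 0.33

First σ² = 0.064009. Setting a = μn, b = (1−μ)n with n = a+b,
μ(1−μ)/(n+1) = 0.064009 ⇒ n+1 = 0.1659/0.064009 = 2.5918 ⇒ n = 1.5918.
Hence a = 0.79×1.5918 = 1.26, b = 0.21×1.5918 = 0.33.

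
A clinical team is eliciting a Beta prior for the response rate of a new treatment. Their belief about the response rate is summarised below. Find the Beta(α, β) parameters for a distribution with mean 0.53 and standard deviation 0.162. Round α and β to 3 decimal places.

α = 4.501, β = 3.991

σ² = 0.162² = 0.026244.
With s = α+β, Var = μ(1−μ)/(s+1), so s+1 = (0.53×0.47)/0.026244 = 9.4917 and s = 8.4917.
α = μs = 4.501, β = (1−μ)s = 3.991.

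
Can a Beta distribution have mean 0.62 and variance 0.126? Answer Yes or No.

The Beta variance bound is σ² < μ(1−μ).
Here μ(1−μ) = 0.62×0.38 = 0.2356, and 0.126 < 0.2356.

Yes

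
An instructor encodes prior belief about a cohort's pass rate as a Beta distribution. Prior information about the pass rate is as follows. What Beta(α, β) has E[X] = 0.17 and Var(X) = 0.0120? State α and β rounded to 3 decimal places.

α = 1.829, β = 8.929

By moment matching, α+β = μ(1−μ)/σ² − 1 = (0.17·0.83)/0.0120 − 1 = 11.7583 − 1 = 10.7583.
Since α/(α+β) = μ, α = 0.17·10.7583 = 1.829 and β = 0.83·10.7583 = 8.929.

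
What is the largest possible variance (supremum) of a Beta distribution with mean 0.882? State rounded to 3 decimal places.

Var = μ(1−μ)/(α+β+1), which approaches μ(1−μ) as α+β → 0.
So the supremum is μ(1−μ) = 0.882×0.118 = 0.104.

0.104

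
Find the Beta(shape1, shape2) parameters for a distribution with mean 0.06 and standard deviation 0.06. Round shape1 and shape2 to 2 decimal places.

shape1 = 0.88, shape2 = 13.79

First σ² = 0.0036. Setting shape1 = μn, shape2 = (1−μ)n with n = shape1+shape2,
μ(1−μ)/(n+1) = 0.0036 ⇒ n+1 = 0.0564/0.0036 = 15.6667 ⇒ n = 14.6667.
Hence shape1 = 0.06×14.6667 = 0.88, shape2 = 0.94×14.6667 = 13.79.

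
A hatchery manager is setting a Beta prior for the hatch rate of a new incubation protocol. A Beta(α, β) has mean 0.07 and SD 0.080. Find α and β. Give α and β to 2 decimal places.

α = 0.64, β = 8.53

First σ² = 0.006400. Setting α = μn, β = (1−μ)n with n = α+β,
μ(1−μ)/(n+1) = 0.006400 ⇒ n+1 = 0.0651/0.006400 = 10.1719 ⇒ n = 9.1719.
Hence α = 0.07×9.1719 = 0.64, β = 0.93×9.1719 = 8.53.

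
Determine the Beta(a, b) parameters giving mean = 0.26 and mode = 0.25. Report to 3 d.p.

a = 13.000, b = 37.000

With s = a+b: μ = a/s and mode = (a−1)/(s−2). Eliminating a = μs,
μs − 1 = m(s−2) ⇒ s(μ−m) = 1−2m ⇒ s = 0.50/0.01 = 50.0000.
So a = μs = 13.000, b = (1−μ)s = 37.000.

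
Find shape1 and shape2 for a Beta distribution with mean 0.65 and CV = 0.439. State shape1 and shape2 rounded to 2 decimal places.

shape1 = 1.17, shape2 = 0.63

Var = (CV·μ)² = (0.439×0.65)² = 0.081425.
shape1+shape2 = μ(1−μ)/Var − 1 = 0.2275/0.081425 − 1 = 1.7940.
Thus shape1 = 0.65·1.7940 = 1.17 and shape2 = 0.35·1.7940 = 0.63.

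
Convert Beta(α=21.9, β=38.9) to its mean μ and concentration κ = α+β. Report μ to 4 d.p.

κ = α+β = 21.9+38.9 = 60.8; μ = α/κ = 21.9/60.8 = 0.3602.

μ = 0.3602, κ = 60.8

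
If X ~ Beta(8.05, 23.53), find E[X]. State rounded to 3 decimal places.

The Beta mean is α/(α+β) = 8.05/(8.05+23.53) = 0.255.

0.255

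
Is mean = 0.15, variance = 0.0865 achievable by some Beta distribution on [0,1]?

Yes

For any Beta, Var(X) < E[X]·(1−E[X]).
Here μ(1−μ) = 0.15×0.85 = 0.1275, and 0.0865 < 0.1275.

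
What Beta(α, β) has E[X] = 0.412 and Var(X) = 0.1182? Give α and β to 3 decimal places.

α = 0.432, β = 0.617

By moment matching, α+β = μ(1−μ)/σ² − 1 = (0.412·0.588)/0.1182 − 1 = 2.0495 − 1 = 1.0495.
Since α/(α+β) = μ, α = 0.412·1.0495 = 0.432 and β = 0.588·1.0495 = 0.617.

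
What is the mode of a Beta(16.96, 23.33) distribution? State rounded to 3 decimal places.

0.417

With α,β > 1, mode = (α−1)/(α+β−2) = 15.96/38.29 = 0.417.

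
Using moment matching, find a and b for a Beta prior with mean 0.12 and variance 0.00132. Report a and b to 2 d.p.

Write ν = a+b; then a = μν and Var = μ(1−μ)/(ν+1).
ν = μ(1−μ)/Var − 1 = 0.1056/0.00132 − 1 = 79.0000.
a = 0.12·79.0000 = 9.48, b = 0.88·79.0000 = 69.52.

a = 9.48, b = 69.52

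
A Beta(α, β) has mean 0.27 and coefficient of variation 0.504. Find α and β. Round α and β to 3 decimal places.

α = 2.604, β = 7.040

Var = (CV·μ)² = (0.504×0.27)² = 0.018518.
α+β = μ(1−μ)/Var − 1 = 0.1971/0.018518 − 1 = 9.6438.
Thus α = 0.27·9.6438 = 2.604 and β = 0.73·9.6438 = 7.040.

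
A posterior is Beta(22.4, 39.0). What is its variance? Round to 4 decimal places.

Var = αβ/[(α+β)²(α+β+1)] = (22.4×39.0)/(61.4²×62.4) = 873.60/235245.504 = 0.0037.

0.0037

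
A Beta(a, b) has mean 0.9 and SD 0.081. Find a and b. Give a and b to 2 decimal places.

σ² = 0.081² = 0.006561.
With s = a+b, Var = μ(1−μ)/(s+1), so s+1 = (0.9×0.1)/0.006561 = 13.7174 and s = 12.7174.
a = μs = 11.45, b = (1−μ)s = 1.27.

a = 11.45, b = 1.27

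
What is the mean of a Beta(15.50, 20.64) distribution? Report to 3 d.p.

The Beta mean is α/(α+β) = 15.50/(15.50+20.64) = 0.429.

0.429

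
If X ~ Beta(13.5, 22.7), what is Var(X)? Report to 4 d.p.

α+β = 36.2 and αβ = 306.45, so Var = αβ/[(α+β)²(α+β+1)] = 306.45/48748.368 = 0.0063.

0.0063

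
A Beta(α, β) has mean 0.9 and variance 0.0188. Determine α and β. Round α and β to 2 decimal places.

α = 3.41, β = 0.38

Write ν = α+β; then α = μν and Var = μ(1−μ)/(ν+1).
ν = μ(1−μ)/Var − 1 = 0.09/0.0188 − 1 = 3.7872.
α = 0.9·3.7872 = 3.41, β = 0.1·3.7872 = 0.38.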